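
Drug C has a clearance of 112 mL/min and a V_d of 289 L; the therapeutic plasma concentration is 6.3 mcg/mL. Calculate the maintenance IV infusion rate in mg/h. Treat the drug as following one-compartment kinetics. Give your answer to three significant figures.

Convert clearance: 112 mL/min × 60 min/h ÷ 1000 mL/L = 6.720 L/h
At steady state, infusion rate equals elimination rate: rate in = CL × Css.
Rate = CL × Css = 6.720 × 6.3 = 42.34 mg/h

42.3 mg/h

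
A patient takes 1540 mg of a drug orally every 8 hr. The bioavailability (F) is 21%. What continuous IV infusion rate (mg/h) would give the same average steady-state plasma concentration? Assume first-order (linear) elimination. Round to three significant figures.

40.4 mg/h

Equivalent systemic input: infusion rate = F·D/τ.
Rate = 0.21 × 1540 / 8 = 40.43 mg/h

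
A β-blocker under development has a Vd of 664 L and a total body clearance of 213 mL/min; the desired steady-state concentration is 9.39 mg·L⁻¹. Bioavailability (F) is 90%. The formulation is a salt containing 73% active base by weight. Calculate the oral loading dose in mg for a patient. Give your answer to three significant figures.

9490 mg

Loading dose depends on Vd (not clearance): it fills the distribution volume.
LD = Vd × C / F / S = 664.0 × 9.390 / 0.9 / 0.73 = 9490 mg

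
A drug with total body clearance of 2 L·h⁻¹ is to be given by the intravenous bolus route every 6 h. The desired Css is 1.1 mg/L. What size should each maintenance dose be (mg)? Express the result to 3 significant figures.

13.2 mg

At steady state, dose per interval replaces the amount cleared in that interval: D/τ = CL·Css.
D = CL × Css × τ = 2.000 × 1.1 × 6 = 13.20 mg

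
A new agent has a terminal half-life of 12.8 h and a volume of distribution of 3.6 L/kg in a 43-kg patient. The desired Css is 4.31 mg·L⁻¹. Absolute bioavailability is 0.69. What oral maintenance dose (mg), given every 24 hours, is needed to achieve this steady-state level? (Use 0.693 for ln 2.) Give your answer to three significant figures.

1260 mg

Vd(total) = 43 kg × 3.6 L/kg = 154.8 L
k = 0.693/12.8 = 0.05414 h⁻¹, so CL = k·Vd = 0.05414 × 154.8 = 8.381 L/h
D = CL × Css × τ / F = 8.381 × 4.31 × 24 / 0.69 = 1256 mg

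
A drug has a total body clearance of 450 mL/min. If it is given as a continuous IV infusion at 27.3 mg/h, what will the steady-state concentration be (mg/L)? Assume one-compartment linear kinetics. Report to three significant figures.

CL = 450 mL/min = 450 × 0.06 = 27.00 L/h
Css = rate / CL = 27.3 / 27.00 = 1.011 mg/L

1.01 mg/L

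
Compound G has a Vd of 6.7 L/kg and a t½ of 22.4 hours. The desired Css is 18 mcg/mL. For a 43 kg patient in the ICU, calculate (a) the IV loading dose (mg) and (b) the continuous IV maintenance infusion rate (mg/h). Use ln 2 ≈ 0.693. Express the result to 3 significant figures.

(a) 5190 mg; (b) 160 mg/h

Vd(total) = 43 kg × 6.7 L/kg = 288.1 L
LD = Vd × C = 288.1 × 18 = 5186 mg
CL = 0.693 × Vd / t½ = 0.693 × 288.1 / 22.4 = 8.913 L/h
Infusion rate = CL × Css = 8.913 × 18 = 160.4 mg/h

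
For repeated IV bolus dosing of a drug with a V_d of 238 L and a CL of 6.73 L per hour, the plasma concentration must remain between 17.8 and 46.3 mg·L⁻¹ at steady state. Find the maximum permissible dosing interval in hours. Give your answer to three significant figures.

k = CL / Vd = 6.730 / 238.0 = 0.02828 h⁻¹
Between IV bolus doses, concentration decays as C = C₀·e^(−kτ), so C_peak/C_trough = e^(kτ).
τ_max = ln(C_peak/C_trough) / k = ln(46.3/17.8) / 0.02828 = 0.9559 / 0.02828 = 33.80 h

33.8 h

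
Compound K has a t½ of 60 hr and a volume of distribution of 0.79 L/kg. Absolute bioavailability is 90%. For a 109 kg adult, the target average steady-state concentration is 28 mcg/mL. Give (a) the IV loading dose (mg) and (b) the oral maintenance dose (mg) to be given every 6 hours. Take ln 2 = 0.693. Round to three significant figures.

Total Vd = 0.79 × 109 = 86.11 L
LD = Vd × C = 86.11 × 28 = 2411 mg
CL = 0.693 × Vd / t½ = 0.693 × 86.11 / 60 = 0.9946 L/h
D = CL × Css × τ / F = 0.9946 × 28 × 6 / 0.9 = 185.7 mg

(a) 2410 mg; (b) 186 mg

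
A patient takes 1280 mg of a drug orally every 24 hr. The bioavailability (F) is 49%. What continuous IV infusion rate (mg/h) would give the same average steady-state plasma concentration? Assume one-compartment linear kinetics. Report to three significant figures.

Equivalent systemic input: infusion rate = F·D/τ.
Rate = 0.49 × 1280 / 24 = 26.13 mg/h

26.1 mg/h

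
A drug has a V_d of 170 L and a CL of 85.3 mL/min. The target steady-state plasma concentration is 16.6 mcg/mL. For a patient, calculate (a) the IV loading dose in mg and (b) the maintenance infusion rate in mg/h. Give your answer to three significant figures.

(a) 2820 mg; (b) 85.0 mg/h

Loading dose = Vd × C = 170.0 × 16.6 = 2822 mg
Convert clearance: 85.3 mL/min × 60 min/h ÷ 1000 mL/L = 5.118 L/h
Infusion rate = 5.118 L/h × 16.6 mg/L = 84.96 mg/h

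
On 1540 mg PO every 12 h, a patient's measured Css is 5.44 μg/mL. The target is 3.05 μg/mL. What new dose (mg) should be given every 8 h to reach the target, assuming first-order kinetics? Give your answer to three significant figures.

576 mg

For first-order elimination, Css ∝ F·D/(CL·τ); F and CL are unchanged, so Css ∝ D/τ.
D₂ = D₁ × (Css,target / Css,current) × (τ₂/τ₁) = 1540 × (3.05/5.44) × (8/12) = 575.6 mg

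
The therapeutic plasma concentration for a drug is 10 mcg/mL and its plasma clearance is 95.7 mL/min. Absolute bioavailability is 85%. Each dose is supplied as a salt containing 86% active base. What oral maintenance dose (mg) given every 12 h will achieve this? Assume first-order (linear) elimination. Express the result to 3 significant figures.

943 mg

CL = 95.7 mL/min = 95.7 × 0.06 = 5.742 L/h
At steady state, dose per interval replaces the amount cleared in that interval: F·S·D/τ = CL·Css.
D = CL × Css × τ / F / S = 5.742 × 10 × 12 / 0.85 / 0.86 = 942.6 mg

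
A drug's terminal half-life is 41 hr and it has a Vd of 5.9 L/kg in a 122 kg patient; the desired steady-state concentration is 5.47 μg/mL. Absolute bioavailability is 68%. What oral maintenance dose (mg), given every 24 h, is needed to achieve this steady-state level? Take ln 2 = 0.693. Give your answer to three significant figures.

2350 mg

Total Vd = 5.9 × 122 = 719.8 L
k = 0.693/41 = 0.01690 h⁻¹, so CL = k·Vd = 0.01690 × 719.8 = 12.16 L/h
D = CL × Css × τ / F = 12.16 × 5.47 × 24 / 0.68 = 2348 mg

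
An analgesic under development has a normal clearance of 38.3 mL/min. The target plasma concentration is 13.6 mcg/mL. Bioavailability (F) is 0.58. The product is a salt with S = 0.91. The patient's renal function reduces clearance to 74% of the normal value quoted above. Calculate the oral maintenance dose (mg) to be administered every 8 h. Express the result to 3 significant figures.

CL = 38.3 mL/min = 38.3 × 0.06 = 2.298 L/h
Patient clearance = 0.74 × 2.298 = 1.701 L/h
D = CL × Css × τ / F / S = 1.701 × 13.6 × 8 / 0.58 / 0.91 = 350.6 mg

351 mg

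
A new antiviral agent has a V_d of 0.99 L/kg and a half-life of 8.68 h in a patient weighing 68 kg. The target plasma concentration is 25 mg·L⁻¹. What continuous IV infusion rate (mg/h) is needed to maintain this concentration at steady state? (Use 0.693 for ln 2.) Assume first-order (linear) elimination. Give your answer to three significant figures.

134 mg/h

Vd(total) = 68 kg × 0.99 L/kg = 67.32 L
CL = 0.693 × Vd / t½ = 0.693 × 67.32 / 8.68 = 5.375 L/h
Infusion rate = CL × Css = 5.375 × 25 = 134.4 mg/h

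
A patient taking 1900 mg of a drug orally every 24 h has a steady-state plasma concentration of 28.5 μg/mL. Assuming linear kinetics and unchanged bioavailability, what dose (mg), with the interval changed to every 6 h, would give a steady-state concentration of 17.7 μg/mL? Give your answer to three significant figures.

For first-order elimination, Css ∝ F·D/(CL·τ); F and CL are unchanged, so Css ∝ D/τ.
D₂ = D₁ × (Css,target / Css,current) × (τ₂/τ₁) = 1900 × (17.7/28.5) × (6/24) = 295.0 mg

295 mg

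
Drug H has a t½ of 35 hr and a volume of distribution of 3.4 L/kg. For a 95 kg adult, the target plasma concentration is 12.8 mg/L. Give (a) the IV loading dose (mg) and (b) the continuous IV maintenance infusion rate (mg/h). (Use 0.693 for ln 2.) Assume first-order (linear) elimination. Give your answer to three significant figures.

(a) 4130 mg; (b) 81.9 mg/h

Vd = 3.4 L/kg × 95 kg = 323.0 L
LD = Vd × C = 323.0 × 12.8 = 4134 mg
CL = 0.693 × Vd / t½ = 0.693 × 323.0 / 35 = 6.395 L/h
Infusion rate = CL × Css = 6.395 × 12.8 = 81.86 mg/h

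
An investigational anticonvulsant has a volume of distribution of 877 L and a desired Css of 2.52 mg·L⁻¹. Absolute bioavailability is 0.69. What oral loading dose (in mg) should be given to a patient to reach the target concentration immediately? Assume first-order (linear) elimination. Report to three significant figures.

3200 mg

LD = Vd × C / F = 877.0 × 2.520 / 0.69 = 3203 mg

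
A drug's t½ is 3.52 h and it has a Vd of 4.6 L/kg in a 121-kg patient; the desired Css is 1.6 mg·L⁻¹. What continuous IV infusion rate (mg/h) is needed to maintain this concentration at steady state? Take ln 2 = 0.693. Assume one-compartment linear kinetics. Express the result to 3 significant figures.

175 mg/h

Vd = 4.6 L/kg × 121 kg = 556.6 L
CL = ln 2 · Vd / t½ = 0.693 × 556.6 / 3.52 = 109.6 L/h
Infusion rate = CL × Css = 109.6 × 1.6 = 175.4 mg/h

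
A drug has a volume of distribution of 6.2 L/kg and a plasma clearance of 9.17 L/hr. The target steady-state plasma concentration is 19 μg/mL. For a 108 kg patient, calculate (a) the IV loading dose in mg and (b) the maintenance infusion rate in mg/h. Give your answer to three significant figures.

Total Vd = 6.2 × 108 = 669.6 L
Loading dose = Vd × C = 669.6 × 19 = 12720 mg
Maintenance infusion rate = CL × Css = 9.170 × 19 = 174.2 mg/h

(a) 12700 mg; (b) 174 mg/h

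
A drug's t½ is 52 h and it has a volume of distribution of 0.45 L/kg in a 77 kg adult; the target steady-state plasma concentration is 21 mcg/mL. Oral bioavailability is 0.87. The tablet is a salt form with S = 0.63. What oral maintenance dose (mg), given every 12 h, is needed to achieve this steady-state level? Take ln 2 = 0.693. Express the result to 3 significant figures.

Total Vd = 0.45 × 77 = 34.65 L
k = 0.693/52 = 0.01333 h⁻¹, so CL = k·Vd = 0.01333 × 34.65 = 0.4619 L/h
D = CL × Css × τ / F / S = 0.4619 × 21 × 12 / 0.87 / 0.63 = 212.4 mg

212 mg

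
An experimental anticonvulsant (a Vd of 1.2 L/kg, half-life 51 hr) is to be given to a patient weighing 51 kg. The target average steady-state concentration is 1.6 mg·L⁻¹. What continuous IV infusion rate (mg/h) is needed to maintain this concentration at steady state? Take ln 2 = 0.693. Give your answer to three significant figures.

Vd = 1.2 L/kg × 51 kg = 61.20 L
k = 0.693/51 = 0.01359 h⁻¹, so CL = k·Vd = 0.01359 × 61.20 = 0.8317 L/h
Infusion rate = CL × Css = 0.8317 × 1.6 = 1.331 mg/h

1.33 mg/h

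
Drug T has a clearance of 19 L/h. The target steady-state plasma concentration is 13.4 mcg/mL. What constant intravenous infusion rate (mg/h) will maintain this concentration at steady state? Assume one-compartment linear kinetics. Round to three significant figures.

255 mg/h

At steady state, infusion rate equals elimination rate: rate in = CL × Css.
R₀ = 19.00 × 13.4 = 254.6 mg/h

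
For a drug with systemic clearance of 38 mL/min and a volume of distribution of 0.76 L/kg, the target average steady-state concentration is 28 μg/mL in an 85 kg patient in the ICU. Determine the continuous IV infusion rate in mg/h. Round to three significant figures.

CL = 38 mL/min = 38 × 0.06 = 2.280 L/h
Maintenance depends on clearance, not Vd — rate in must match rate out.
Infusion rate = CL · Css = 2.280 L/h × 28 mg/L = 63.84 mg/h

63.8 mg/h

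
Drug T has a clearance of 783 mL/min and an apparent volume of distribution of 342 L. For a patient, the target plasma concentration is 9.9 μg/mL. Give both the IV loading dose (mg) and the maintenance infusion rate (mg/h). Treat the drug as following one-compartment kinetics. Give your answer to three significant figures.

(a) 3390 mg; (b) 465 mg/h

LD = Vd · C_target = 342.0 × 9.9 = 3386 mg
CL = 783 mL/min = 783 × 0.06 = 46.98 L/h
Maintenance infusion rate = CL × Css = 46.98 × 9.9 = 465.1 mg/h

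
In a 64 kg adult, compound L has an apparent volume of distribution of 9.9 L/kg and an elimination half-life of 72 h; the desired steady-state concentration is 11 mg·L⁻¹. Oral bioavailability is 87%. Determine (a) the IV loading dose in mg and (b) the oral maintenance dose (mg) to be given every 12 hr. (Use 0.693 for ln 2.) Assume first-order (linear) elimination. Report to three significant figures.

(a) 6970 mg; (b) 925 mg

Total Vd = 9.9 × 64 = 633.6 L
LD = Vd × C = 633.6 × 11 = 6970 mg
CL = 0.693 × Vd / t½ = 0.693 × 633.6 / 72 = 6.098 L/h
D = CL × Css × τ / F = 6.098 × 11 × 12 / 0.87 = 925.2 mg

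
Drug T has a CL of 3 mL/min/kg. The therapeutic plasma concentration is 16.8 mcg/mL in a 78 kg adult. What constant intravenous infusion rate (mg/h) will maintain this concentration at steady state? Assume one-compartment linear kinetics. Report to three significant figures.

CL = 3 mL/min/kg × 78 kg = 234.0 mL/min = 234.0 × 60/1000 = 14.04 L/h
At steady state, infusion rate equals elimination rate: rate in = CL × Css.
Rate = CL × Css = 14.04 × 16.8 = 235.9 mg/h

236 mg/h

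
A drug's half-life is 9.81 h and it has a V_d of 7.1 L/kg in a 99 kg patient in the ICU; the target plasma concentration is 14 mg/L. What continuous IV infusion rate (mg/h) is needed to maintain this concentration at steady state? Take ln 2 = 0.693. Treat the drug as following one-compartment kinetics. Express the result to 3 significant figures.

Total Vd = 7.1 × 99 = 702.9 L
k = 0.693/9.81 = 0.07064 h⁻¹, so CL = k·Vd = 0.07064 × 702.9 = 49.65 L/h
Infusion rate = CL × Css = 49.65 × 14 = 695.1 mg/h

695 mg/h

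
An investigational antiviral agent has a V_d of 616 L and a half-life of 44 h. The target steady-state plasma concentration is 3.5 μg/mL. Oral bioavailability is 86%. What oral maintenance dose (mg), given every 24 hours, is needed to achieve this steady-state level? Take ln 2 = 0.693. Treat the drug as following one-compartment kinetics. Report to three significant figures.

948 mg

CL = ln 2 · Vd / t½ = 0.693 × 616.0 / 44 = 9.702 L/h
D = CL × Css × τ / F = 9.702 × 3.5 × 24 / 0.86 = 947.6 mg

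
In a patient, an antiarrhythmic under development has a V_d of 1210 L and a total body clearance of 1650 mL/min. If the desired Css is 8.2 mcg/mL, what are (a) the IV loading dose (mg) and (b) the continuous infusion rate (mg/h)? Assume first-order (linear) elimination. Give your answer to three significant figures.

LD = Vd · C_target = 1210 × 8.2 = 9922 mg
CL = 1650 mL/min × 60/1000 = 99.00 L/h
Maintenance: replace elimination → rate = CL × Css = 99.00 × 8.2 = 811.8 mg/h

(a) 9920 mg; (b) 812 mg/h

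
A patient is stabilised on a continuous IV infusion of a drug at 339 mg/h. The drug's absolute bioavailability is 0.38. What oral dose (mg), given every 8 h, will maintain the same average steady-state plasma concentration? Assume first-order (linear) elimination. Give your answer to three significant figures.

To maintain the same Css, the systemic dosing rate must be unchanged: F·D/τ = infusion rate.
D = rate × τ / F = 339 × 8 / 0.38 = 7137 mg

7140 mg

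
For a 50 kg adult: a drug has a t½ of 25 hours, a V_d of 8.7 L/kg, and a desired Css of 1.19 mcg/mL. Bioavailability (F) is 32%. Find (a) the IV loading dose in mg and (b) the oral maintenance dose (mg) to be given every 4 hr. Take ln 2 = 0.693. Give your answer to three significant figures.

Vd = 8.7 L/kg × 50 kg = 435.0 L
LD = Vd × C = 435.0 × 1.19 = 517.7 mg
CL = 0.693 × Vd / t½ = 0.693 × 435.0 / 25 = 12.06 L/h
D = CL × Css × τ / F = 12.06 × 1.19 × 4 / 0.32 = 179.4 mg

(a) 518 mg; (b) 179 mg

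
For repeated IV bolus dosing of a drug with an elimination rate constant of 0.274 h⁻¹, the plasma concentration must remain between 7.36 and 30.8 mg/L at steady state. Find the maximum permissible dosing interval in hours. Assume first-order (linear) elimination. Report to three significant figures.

Between IV bolus doses, concentration decays as C = C₀·e^(−kτ), so C_peak/C_trough = e^(kτ).
τ_max = ln(C_peak/C_trough) / k = ln(30.8/7.36) / 0.2740 = 1.431 / 0.2740 = 5.223 h

5.22 h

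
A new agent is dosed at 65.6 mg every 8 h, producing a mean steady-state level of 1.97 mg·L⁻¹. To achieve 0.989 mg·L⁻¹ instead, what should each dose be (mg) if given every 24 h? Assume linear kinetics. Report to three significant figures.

98.8 mg

With linear kinetics, Css is proportional to dose rate (D/τ) at fixed clearance.
D₂ = D₁ × (Css,target / Css,current) × (τ₂/τ₁) = 65.6 × (0.989/1.97) × (24/8) = 98.80 mg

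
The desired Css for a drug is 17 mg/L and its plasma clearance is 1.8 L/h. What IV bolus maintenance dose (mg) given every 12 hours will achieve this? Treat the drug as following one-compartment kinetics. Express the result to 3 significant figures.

367 mg

D = CL × Css × τ = 1.800 × 17 × 12 = 367.2 mg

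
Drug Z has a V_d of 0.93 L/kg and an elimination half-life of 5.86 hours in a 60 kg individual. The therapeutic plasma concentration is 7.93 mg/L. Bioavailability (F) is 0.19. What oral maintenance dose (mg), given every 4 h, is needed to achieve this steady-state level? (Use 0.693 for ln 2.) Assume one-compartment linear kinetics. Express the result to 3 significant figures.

Total Vd = 0.93 × 60 = 55.80 L
CL = ln 2 · Vd / t½ = 0.693 × 55.80 / 5.86 = 6.599 L/h
D = CL × Css × τ / F = 6.599 × 7.93 × 4 / 0.19 = 1102 mg

1100 mg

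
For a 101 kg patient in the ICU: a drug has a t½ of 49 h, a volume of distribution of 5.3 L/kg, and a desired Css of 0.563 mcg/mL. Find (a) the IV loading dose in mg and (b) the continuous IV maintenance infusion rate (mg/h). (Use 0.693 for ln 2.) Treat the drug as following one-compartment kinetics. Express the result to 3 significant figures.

Vd = 5.3 L/kg × 101 kg = 535.3 L
LD = Vd × C = 535.3 × 0.563 = 301.4 mg
CL = 0.693 × Vd / t½ = 0.693 × 535.3 / 49 = 7.571 L/h
Infusion rate = CL × Css = 7.571 × 0.563 = 4.262 mg/h

(a) 301 mg; (b) 4.26 mg/h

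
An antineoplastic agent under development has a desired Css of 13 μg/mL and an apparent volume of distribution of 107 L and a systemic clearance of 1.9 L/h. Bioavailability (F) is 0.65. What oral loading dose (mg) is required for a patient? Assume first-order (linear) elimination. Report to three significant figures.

2140 mg

LD = Vd × C / F = 107.0 × 13.00 / 0.65 = 2140 mg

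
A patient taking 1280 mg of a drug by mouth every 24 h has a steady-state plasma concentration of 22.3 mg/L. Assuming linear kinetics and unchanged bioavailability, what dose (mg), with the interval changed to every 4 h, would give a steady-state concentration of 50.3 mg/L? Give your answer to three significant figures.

481 mg

With linear kinetics, Css is proportional to dose rate (D/τ) at fixed clearance.
D₂ = D₁ × (Css,target / Css,current) × (τ₂/τ₁) = 1280 × (50.3/22.3) × (4/24) = 481.2 mg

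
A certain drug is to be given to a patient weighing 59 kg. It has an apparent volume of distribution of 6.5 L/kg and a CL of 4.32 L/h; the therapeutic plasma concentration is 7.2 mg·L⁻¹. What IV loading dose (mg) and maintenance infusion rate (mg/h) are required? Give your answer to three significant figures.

Total Vd = 6.5 × 59 = 383.5 L
Loading: fill Vd to C_target → 383.5 L × 7.2 mg/L = 2761 mg
Maintenance: replace elimination → rate = CL × Css = 4.320 × 7.2 = 31.10 mg/h

(a) 2760 mg; (b) 31.1 mg/h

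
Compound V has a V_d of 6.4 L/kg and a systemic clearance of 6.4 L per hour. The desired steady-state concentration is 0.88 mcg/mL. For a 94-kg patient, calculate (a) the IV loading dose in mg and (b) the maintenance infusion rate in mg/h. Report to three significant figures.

Vd = 6.4 L/kg × 94 kg = 601.6 L
Loading dose = Vd × C = 601.6 × 0.88 = 529.4 mg
Maintenance: replace elimination → rate = CL × Css = 6.400 × 0.88 = 5.632 mg/h

(a) 529 mg; (b) 5.63 mg/h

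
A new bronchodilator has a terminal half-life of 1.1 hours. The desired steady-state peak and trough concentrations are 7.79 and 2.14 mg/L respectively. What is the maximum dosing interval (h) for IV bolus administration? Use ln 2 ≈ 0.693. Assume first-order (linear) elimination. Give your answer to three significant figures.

2.05 h

k = 0.693 / t½ = 0.693 / 1.1 = 0.6300 h⁻¹
Between IV bolus doses, concentration decays as C = C₀·e^(−kτ), so C_peak/C_trough = e^(kτ).
τ_max = ln(C_peak/C_trough) / k = ln(7.79/2.14) / 0.6300 = 1.292 / 0.6300 = 2.051 h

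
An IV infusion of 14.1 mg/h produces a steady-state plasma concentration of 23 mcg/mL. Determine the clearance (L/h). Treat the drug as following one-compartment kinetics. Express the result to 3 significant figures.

0.613 L/h

At steady state, infusion rate = CL × Css, so CL = rate / Css.
CL = 14.1 / 23 = 0.6130 L/h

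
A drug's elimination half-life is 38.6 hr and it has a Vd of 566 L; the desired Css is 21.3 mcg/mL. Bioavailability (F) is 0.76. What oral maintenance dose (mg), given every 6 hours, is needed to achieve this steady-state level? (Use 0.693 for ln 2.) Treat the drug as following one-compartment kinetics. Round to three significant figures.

1710 mg

CL = 0.693 × Vd / t½ = 0.693 × 566.0 / 38.6 = 10.16 L/h
D = CL × Css × τ / F = 10.16 × 21.3 × 6 / 0.76 = 1708 mg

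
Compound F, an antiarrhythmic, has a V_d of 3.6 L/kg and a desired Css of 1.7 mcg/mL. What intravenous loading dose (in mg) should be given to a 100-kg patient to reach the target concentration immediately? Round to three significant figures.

Vd = 3.6 L/kg × 100 kg = 360.0 L
The loading dose fills Vd to the target concentration.
LD = Vd × C = 360.0 × 1.700 = 612.0 mg

612 mg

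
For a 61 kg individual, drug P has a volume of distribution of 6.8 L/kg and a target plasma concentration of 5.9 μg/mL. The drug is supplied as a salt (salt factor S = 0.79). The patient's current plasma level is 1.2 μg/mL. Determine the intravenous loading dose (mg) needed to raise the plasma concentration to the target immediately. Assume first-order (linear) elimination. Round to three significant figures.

2470 mg

Total Vd = 6.8 × 61 = 414.8 L
The loading dose fills Vd to the target concentration.
Concentration deficit ΔC = 5.9 − 1.2 = 4.700 mg/L
LD = Vd × ΔC / S = 414.8 × 4.700 / 0.79 = 2468 mg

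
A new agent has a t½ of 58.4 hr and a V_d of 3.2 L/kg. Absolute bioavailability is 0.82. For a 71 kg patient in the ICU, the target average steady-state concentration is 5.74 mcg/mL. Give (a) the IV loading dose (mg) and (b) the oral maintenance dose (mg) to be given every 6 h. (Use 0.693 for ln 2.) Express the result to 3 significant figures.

(a) 1300 mg; (b) 113 mg

Vd(total) = 71 kg × 3.2 L/kg = 227.2 L
LD = Vd × C = 227.2 × 5.74 = 1304 mg
CL = 0.693 × Vd / t½ = 0.693 × 227.2 / 58.4 = 2.696 L/h
D = CL × Css × τ / F = 2.696 × 5.74 × 6 / 0.82 = 113.2 mg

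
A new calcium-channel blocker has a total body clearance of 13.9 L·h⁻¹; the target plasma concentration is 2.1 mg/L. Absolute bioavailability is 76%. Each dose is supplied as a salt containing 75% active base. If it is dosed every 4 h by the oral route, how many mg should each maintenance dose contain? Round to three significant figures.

D = CL × Css × τ / F / S = 13.90 × 2.1 × 4 / 0.76 / 0.75 = 204.8 mg

205 mg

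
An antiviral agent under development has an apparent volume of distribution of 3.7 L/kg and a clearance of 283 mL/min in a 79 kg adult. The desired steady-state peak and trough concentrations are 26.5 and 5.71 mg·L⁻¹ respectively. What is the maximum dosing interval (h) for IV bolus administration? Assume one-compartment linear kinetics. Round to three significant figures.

26.4 h

Total Vd = 3.7 × 79 = 292.3 L
CL = 283 mL/min = 283 × 0.06 = 16.98 L/h
k = CL / Vd = 16.98 / 292.3 = 0.05809 h⁻¹
Between IV bolus doses, concentration decays as C = C₀·e^(−kτ), so C_peak/C_trough = e^(kτ).
τ_max = ln(C_peak/C_trough) / k = ln(26.5/5.71) / 0.05809 = 1.535 / 0.05809 = 26.42 h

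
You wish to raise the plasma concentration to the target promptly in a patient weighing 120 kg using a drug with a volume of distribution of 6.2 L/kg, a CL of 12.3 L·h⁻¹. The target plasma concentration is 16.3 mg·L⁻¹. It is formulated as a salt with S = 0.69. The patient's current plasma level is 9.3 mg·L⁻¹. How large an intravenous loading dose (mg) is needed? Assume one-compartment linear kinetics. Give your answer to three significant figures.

Vd(total) = 120 kg × 6.2 L/kg = 744.0 L
Concentration deficit ΔC = 16.3 − 9.3 = 7.000 mg/L
LD = Vd × ΔC / S = 744.0 × 7.000 / 0.69 = 7548 mg

7550 mg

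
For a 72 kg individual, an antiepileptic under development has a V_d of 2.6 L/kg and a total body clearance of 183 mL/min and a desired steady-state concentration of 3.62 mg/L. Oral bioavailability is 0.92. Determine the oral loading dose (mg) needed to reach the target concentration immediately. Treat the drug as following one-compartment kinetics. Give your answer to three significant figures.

Vd(total) = 72 kg × 2.6 L/kg = 187.2 L
LD is governed by Vd — clearance does not enter the loading-dose calculation.
LD = Vd × C / F = 187.2 × 3.620 / 0.92 = 736.6 mg

737 mg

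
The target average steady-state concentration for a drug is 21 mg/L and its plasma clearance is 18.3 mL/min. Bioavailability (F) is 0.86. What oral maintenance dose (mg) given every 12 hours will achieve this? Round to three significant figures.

Convert clearance: 18.3 mL/min × 60 min/h ÷ 1000 mL/L = 1.098 L/h
At steady state, dose per interval replaces the amount cleared in that interval: F·D/τ = CL·Css.
D = CL × Css × τ / F = 1.098 × 21 × 12 / 0.86 = 321.7 mg

322 mg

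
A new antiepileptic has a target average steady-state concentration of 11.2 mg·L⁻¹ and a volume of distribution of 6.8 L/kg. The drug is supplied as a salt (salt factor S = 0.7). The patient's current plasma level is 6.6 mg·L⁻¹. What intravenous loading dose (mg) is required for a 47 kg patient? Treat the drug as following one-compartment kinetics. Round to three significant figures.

2100 mg

Vd = 6.8 L/kg × 47 kg = 319.6 L
The loading dose fills Vd to the target concentration.
Concentration deficit ΔC = 11.2 − 6.6 = 4.600 mg/L
LD = Vd × ΔC / S = 319.6 × 4.600 / 0.7 = 2100 mg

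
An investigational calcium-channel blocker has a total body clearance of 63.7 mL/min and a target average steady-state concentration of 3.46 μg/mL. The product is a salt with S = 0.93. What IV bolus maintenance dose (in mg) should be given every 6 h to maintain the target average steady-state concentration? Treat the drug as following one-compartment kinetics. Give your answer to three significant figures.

Convert clearance: 63.7 mL/min × 60 min/h ÷ 1000 mL/L = 3.822 L/h
D = CL × Css × τ / S = 3.822 × 3.46 × 6 / 0.93 = 85.32 mg

85.3 mg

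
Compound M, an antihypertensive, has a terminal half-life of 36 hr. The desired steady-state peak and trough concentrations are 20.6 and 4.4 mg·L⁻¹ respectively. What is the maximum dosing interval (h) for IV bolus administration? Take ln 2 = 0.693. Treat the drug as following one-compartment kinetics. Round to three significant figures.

k = 0.693 / t½ = 0.693 / 36 = 0.01925 h⁻¹
Between IV bolus doses, concentration decays as C = C₀·e^(−kτ), so C_peak/C_trough = e^(kτ).
τ_max = ln(C_peak/C_trough) / k = ln(20.6/4.4) / 0.01925 = 1.544 / 0.01925 = 80.21 h

80.2 h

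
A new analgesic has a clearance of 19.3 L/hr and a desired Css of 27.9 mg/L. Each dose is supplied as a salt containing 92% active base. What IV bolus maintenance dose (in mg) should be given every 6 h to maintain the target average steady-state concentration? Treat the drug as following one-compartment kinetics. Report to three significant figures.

D = CL × Css × τ / S = 19.30 × 27.9 × 6 / 0.92 = 3512 mg

3510 mg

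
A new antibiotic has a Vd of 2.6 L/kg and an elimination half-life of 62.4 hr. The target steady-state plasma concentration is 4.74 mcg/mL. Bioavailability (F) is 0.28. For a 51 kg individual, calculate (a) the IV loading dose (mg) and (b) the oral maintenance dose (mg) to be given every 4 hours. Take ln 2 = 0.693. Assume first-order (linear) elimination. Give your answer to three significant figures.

Vd = 2.6 L/kg × 51 kg = 132.6 L
LD = Vd × C = 132.6 × 4.74 = 628.5 mg
CL = 0.693 × Vd / t½ = 0.693 × 132.6 / 62.4 = 1.473 L/h
D = CL × Css × τ / F = 1.473 × 4.74 × 4 / 0.28 = 99.74 mg

(a) 629 mg; (b) 99.7 mg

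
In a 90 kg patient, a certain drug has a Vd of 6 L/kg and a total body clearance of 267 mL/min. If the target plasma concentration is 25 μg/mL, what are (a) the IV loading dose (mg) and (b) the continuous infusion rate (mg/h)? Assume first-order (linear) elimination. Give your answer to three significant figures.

Total Vd = 6 × 90 = 540.0 L
LD = Vd · C_target = 540.0 × 25 = 13500 mg
CL = 267 mL/min = 267 × 0.06 = 16.02 L/h
Maintenance: replace elimination → rate = CL × Css = 16.02 × 25 = 400.5 mg/h

(a) 13500 mg; (b) 401 mg/h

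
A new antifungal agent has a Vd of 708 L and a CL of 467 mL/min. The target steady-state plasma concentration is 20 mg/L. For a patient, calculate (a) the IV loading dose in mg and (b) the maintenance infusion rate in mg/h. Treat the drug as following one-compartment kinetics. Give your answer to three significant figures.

(a) 14200 mg; (b) 560 mg/h

Loading: fill Vd to C_target → 708.0 L × 20 mg/L = 14160 mg
Convert clearance: 467 mL/min × 60 min/h ÷ 1000 mL/L = 28.02 L/h
Infusion rate = 28.02 L/h × 20 mg/L = 560.4 mg/h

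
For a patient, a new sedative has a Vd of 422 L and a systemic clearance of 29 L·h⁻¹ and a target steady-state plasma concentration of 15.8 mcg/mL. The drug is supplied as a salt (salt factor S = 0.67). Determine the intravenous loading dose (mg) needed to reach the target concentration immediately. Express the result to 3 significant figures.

9950 mg

Loading dose depends on Vd (not clearance): it fills the distribution volume.
LD = Vd × C / S = 422.0 × 15.80 / 0.67 = 9952 mg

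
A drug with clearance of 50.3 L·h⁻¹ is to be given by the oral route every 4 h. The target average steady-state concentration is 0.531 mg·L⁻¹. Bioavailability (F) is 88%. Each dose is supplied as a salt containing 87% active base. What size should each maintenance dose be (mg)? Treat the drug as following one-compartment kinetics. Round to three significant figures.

D = CL × Css × τ / F / S = 50.30 × 0.531 × 4 / 0.88 / 0.87 = 139.5 mg

140 mg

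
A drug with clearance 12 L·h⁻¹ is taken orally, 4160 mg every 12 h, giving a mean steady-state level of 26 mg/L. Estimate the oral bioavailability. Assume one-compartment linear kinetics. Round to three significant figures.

0.900

F·D/τ = CL·Css at steady state → F = CL·Css·τ / D.
F = 12 × 26 × 12 / 4160 = 0.900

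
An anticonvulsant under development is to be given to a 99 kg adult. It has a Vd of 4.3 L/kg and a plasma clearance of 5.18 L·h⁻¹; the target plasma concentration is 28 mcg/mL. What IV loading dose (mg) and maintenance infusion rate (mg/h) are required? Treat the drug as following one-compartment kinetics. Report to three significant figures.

(a) 11900 mg; (b) 145 mg/h

Vd = 4.3 L/kg × 99 kg = 425.7 L
Loading dose = Vd × C = 425.7 × 28 = 11920 mg
Infusion rate = 5.180 L/h × 28 mg/L = 145.0 mg/h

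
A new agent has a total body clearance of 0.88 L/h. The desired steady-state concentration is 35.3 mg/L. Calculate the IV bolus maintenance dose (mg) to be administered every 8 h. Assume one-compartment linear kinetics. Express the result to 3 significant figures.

D = CL × Css × τ = 0.8800 × 35.3 × 8 = 248.5 mg

249 mg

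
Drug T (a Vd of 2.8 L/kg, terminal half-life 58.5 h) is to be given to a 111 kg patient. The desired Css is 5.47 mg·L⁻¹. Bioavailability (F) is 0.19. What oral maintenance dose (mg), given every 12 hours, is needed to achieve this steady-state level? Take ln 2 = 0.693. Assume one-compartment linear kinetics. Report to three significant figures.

Vd(total) = 111 kg × 2.8 L/kg = 310.8 L
k = 0.693/58.5 = 0.01185 h⁻¹, so CL = k·Vd = 0.01185 × 310.8 = 3.683 L/h
D = CL × Css × τ / F = 3.683 × 5.47 × 12 / 0.19 = 1272 mg

1270 mg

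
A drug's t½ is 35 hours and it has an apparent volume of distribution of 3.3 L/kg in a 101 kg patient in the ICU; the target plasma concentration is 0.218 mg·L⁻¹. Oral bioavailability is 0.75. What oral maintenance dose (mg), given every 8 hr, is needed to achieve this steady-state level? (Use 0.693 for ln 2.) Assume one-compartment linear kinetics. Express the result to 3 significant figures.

Vd(total) = 101 kg × 3.3 L/kg = 333.3 L
k = 0.693/35 = 0.01980 h⁻¹, so CL = k·Vd = 0.01980 × 333.3 = 6.599 L/h
D = CL × Css × τ / F = 6.599 × 0.218 × 8 / 0.75 = 15.34 mg

15.3 mg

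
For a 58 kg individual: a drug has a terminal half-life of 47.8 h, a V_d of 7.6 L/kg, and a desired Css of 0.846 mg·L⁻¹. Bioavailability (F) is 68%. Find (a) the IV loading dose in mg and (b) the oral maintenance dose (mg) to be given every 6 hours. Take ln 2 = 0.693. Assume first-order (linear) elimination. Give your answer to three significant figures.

(a) 373 mg; (b) 47.7 mg

Vd(total) = 58 kg × 7.6 L/kg = 440.8 L
LD = Vd × C = 440.8 × 0.846 = 372.9 mg
CL = 0.693 × Vd / t½ = 0.693 × 440.8 / 47.8 = 6.391 L/h
D = CL × Css × τ / F = 6.391 × 0.846 × 6 / 0.68 = 47.71 mg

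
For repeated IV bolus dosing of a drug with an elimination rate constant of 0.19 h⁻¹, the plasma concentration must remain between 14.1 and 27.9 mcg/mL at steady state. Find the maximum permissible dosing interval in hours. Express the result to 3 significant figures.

Between IV bolus doses, concentration decays as C = C₀·e^(−kτ), so C_peak/C_trough = e^(kτ).
τ_max = ln(C_peak/C_trough) / k = ln(27.9/14.1) / 0.1900 = 0.6825 / 0.1900 = 3.592 h

3.59 h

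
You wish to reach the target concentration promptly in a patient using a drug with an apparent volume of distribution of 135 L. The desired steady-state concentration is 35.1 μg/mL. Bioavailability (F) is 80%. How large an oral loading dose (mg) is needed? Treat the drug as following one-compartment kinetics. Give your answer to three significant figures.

5920 mg

The loading dose fills Vd to the target concentration.
LD = Vd × C / F = 135.0 × 35.10 / 0.8 = 5923 mg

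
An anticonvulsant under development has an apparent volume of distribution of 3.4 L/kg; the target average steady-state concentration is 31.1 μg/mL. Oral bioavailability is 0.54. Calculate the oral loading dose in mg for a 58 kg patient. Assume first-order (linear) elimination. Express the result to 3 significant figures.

Total Vd = 3.4 × 58 = 197.2 L
The loading dose fills Vd to the target concentration.
LD = Vd × C / F = 197.2 × 31.10 / 0.54 = 11360 mg

11400 mg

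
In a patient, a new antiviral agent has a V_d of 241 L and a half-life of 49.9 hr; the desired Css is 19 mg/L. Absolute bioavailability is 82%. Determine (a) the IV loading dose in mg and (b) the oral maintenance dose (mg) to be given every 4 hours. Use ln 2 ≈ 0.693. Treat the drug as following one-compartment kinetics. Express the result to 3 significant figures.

LD = Vd × C = 241.0 × 19 = 4579 mg
CL = 0.693 × Vd / t½ = 0.693 × 241.0 / 49.9 = 3.347 L/h
D = CL × Css × τ / F = 3.347 × 19 × 4 / 0.82 = 310.2 mg

(a) 4580 mg; (b) 310 mg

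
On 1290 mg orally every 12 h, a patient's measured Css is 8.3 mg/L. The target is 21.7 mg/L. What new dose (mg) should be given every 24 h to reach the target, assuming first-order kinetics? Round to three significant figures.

For first-order elimination, Css ∝ F·D/(CL·τ); F and CL are unchanged, so Css ∝ D/τ.
D₂ = D₁ × (Css,target / Css,current) × (τ₂/τ₁) = 1290 × (21.7/8.3) × (24/12) = 6745 mg

6750 mg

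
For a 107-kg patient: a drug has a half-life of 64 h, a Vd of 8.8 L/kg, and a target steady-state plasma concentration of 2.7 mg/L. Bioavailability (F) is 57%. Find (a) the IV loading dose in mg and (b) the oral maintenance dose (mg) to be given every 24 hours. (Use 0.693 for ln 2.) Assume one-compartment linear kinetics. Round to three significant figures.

(a) 2540 mg; (b) 1160 mg

Vd(total) = 107 kg × 8.8 L/kg = 941.6 L
LD = Vd × C = 941.6 × 2.7 = 2542 mg
CL = 0.693 × Vd / t½ = 0.693 × 941.6 / 64 = 10.20 L/h
D = CL × Css × τ / F = 10.20 × 2.7 × 24 / 0.57 = 1160 mg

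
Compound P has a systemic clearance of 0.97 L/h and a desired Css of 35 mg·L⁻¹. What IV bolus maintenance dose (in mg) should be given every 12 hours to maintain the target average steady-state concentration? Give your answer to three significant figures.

407 mg

D = CL × Css × τ = 0.9700 × 35 × 12 = 407.4 mg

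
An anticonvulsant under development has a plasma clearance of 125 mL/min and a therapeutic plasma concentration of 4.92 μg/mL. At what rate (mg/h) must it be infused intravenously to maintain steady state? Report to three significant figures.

CL = 125 mL/min × 60/1000 = 7.500 L/h
Rate = CL × Css = 7.500 × 4.92 = 36.90 mg/h

36.9 mg/h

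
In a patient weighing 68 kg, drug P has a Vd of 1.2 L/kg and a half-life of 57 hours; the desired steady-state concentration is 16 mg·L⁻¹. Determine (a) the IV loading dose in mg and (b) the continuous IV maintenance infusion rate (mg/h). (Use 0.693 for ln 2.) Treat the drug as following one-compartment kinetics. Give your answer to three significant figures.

(a) 1310 mg; (b) 15.9 mg/h

Total Vd = 1.2 × 68 = 81.60 L
LD = Vd × C = 81.60 × 16 = 1306 mg
CL = 0.693 × Vd / t½ = 0.693 × 81.60 / 57 = 0.9921 L/h
Infusion rate = CL × Css = 0.9921 × 16 = 15.87 mg/h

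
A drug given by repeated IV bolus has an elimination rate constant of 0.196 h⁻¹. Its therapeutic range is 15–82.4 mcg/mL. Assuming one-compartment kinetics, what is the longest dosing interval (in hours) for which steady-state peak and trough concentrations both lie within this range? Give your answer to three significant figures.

Between IV bolus doses, concentration decays as C = C₀·e^(−kτ), so C_peak/C_trough = e^(kτ).
τ_max = ln(C_peak/C_trough) / k = ln(82.4/15) / 0.1960 = 1.704 / 0.1960 = 8.694 h

8.69 h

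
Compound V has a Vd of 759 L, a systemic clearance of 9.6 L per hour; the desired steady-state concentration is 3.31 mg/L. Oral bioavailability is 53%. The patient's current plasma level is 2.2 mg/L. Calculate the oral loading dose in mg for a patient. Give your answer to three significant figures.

1590 mg

Loading dose depends on Vd (not clearance): it fills the distribution volume.
Concentration deficit ΔC = 3.31 − 2.2 = 1.110 mg/L
LD = Vd × ΔC / F = 759.0 × 1.110 / 0.53 = 1590 mg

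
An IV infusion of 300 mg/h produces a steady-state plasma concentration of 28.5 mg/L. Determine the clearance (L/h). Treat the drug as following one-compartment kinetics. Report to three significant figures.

At steady state, infusion rate = CL × Css, so CL = rate / Css.
CL = 300 / 28.5 = 10.53 L/h

10.5 L/h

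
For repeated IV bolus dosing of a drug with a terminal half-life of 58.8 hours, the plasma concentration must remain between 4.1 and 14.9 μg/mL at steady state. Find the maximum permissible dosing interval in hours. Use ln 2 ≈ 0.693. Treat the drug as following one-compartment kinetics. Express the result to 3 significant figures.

109 h

k = 0.693 / t½ = 0.693 / 58.8 = 0.01179 h⁻¹
Between IV bolus doses, concentration decays as C = C₀·e^(−kτ), so C_peak/C_trough = e^(kτ).
τ_max = ln(C_peak/C_trough) / k = ln(14.9/4.1) / 0.01179 = 1.290 / 0.01179 = 109.4 h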